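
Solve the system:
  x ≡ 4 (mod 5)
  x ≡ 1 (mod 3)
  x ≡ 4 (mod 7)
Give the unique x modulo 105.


Moduli 5, 3, 7 are pairwise coprime; by CRT there is a unique solution modulo M = 5 · 3 · 7 = 105.
Solve pairwise, accumulating the modulus:
  Start with x ≡ 4 (mod 5).
  Combine with x ≡ 1 (mod 3): since gcd(5, 3) = 1, we get a unique residue mod 15.
    Write x = 4 + 5·t and substitute into x ≡ 1 (mod 3): 5·t ≡ 1 − 4 = -3 (mod 3).
    Reduce coefficients mod 3: 2·t ≡ 0 (mod 3).
    The inverse of 2 mod 3 is 2 (since 2·2 = 4 = 1·3 + 1), so t ≡ 2·0 = 0 ≡ 0 (mod 3).
    Then x = 4 + 5·0 = 4, valid modulo lcm(5, 3) = 15: x ≡ 4 (mod 15).
  Combine with x ≡ 4 (mod 7): since gcd(15, 7) = 1, we get a unique residue mod 105.
    Write x = 4 + 15·t and substitute into x ≡ 4 (mod 7): 15·t ≡ 4 − 4 = 0 (mod 7).
    Reduce coefficients mod 7: 1·t ≡ 0 (mod 7).
    So t ≡ 0 (mod 7).
    Then x = 4 + 15·0 = 4, valid modulo lcm(15, 7) = 105: x ≡ 4 (mod 105).
Verify: 4 mod 5 = 4 ✓, 4 mod 3 = 1 ✓, 4 mod 7 = 4 ✓.

x ≡ 4 (mod 105).


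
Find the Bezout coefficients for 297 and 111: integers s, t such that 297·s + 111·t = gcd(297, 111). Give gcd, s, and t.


Euclidean algorithm on (297, 111) — divide until remainder is 0:
  297 = 2 · 111 + 75
  111 = 1 · 75 + 36
  75 = 2 · 36 + 3
  36 = 12 · 3 + 0
gcd(297, 111) = 3.
Track Bezout coefficients alongside the remainders: start with r₀ = 297 = a·1 + b·0 (s = 1, t = 0) and r₁ = 111 = a·0 + b·1 (s = 0, t = 1); each new remainder r_{k+1} = r_{k-1} − q_k·r_k inherits s_{k+1} = s_{k-1} − q_k·s_k, t_{k+1} = t_{k-1} − q_k·t_k, so r_k = a·s_k + b·t_k at every step:
  q = 2: r = 75, s = 1 − 2·0 = 1, t = 0 − 2·1 = -2  (check: 297·1 + 111·(-2) = 75)
  q = 1: r = 36, s = 0 − 1·1 = -1, t = 1 − 1·(-2) = 3  (check: 297·(-1) + 111·3 = 36)
  q = 2: r = 3, s = 1 − 2·(-1) = 3, t = -2 − 2·3 = -8  (check: 297·3 + 111·(-8) = 3)
The row with r = 3 (the gcd) gives the Bezout coefficients s = 3, t = -8.
Result: 297 · (3) + 111 · (-8) = 3.

gcd(297, 111) = 3; s = 3, t = -8 (check: 297·3 + 111·(-8) = 3).


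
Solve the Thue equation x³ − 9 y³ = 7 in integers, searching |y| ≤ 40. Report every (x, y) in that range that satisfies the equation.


The equation is x³ - 9y³ = 7. For fixed y, x³ = 9·y³ + 7, so a solution requires the RHS to be a perfect cube.
Strategy: iterate y from -40 to 40, compute RHS = 9·y³ + 7, and check whether it is a (positive or negative) perfect cube.
Check small values of y:
  y = 0: RHS = 7 is not a perfect cube.
  y = 1: RHS = 16 is not a perfect cube.
  y = -1: RHS = -2 is not a perfect cube.
  y = 2: RHS = 79 is not a perfect cube.
  y = -2: RHS = -65 is not a perfect cube.
  y = 3: RHS = 250 is not a perfect cube.
  y = -3: RHS = -236 is not a perfect cube.
Continuing the search up to |y| = 40 finds no solutions either.
No (x, y) in the scanned range satisfies the equation.

No integer solutions with |y| ≤ 40.


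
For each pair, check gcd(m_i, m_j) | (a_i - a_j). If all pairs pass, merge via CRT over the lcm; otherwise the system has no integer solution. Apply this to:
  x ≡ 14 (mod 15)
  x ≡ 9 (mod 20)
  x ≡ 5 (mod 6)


Moduli 15, 20, 6 are not pairwise coprime, so CRT works modulo lcm(m_i) when all pairwise compatibility conditions hold.
Pairwise compatibility: gcd(m_i, m_j) must divide a_i - a_j for every pair.
Merge one congruence at a time:
  Start: x ≡ 14 (mod 15).
  Combine with x ≡ 9 (mod 20): gcd(15, 20) = 5; 9 - 14 = -5, which IS divisible by 5, so compatible.
    Write x = 14 + 15·t and substitute into x ≡ 9 (mod 20): 15·t ≡ 9 − 14 = -5 (mod 20).
    Divide the congruence (and modulus) by g = 5: 3·t ≡ -1 (mod 4).
    Reduce coefficients mod 4: 3·t ≡ 3 (mod 4).
    The inverse of 3 mod 4 is 3 (since 3·3 = 9 = 2·4 + 1), so t ≡ 3·3 = 9 ≡ 1 (mod 4).
    Then x = 14 + 15·1 = 29, valid modulo lcm(15, 20) = 60: x ≡ 29 (mod 60).
  Combine with x ≡ 5 (mod 6): gcd(60, 6) = 6; 5 - 29 = -24, which IS divisible by 6, so compatible.
    Write x = 29 + 60·t and substitute into x ≡ 5 (mod 6): 60·t ≡ 5 − 29 = -24 (mod 6).
    Divide the congruence (and modulus) by g = 6: 10·t ≡ -4 (mod 1).
    Modulo 1 every t works; take t = 0.
    Then x = 29 + 60·0 = 29, valid modulo lcm(60, 6) = 60: x ≡ 29 (mod 60).
Verify: 29 mod 15 = 14, 29 mod 20 = 9, 29 mod 6 = 5.

x ≡ 29 (mod 60).


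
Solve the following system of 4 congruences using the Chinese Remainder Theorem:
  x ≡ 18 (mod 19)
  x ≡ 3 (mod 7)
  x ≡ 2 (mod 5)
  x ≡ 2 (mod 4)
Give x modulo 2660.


Product of moduli M = 19 · 7 · 5 · 4 = 2660.
Merge one congruence at a time:
  Start: x ≡ 18 (mod 19).
  Combine with x ≡ 3 (mod 7); new modulus lcm = 133.
    Write x = 18 + 19·t and substitute into x ≡ 3 (mod 7): 19·t ≡ 3 − 18 = -15 (mod 7).
    Reduce coefficients mod 7: 5·t ≡ 6 (mod 7).
    The inverse of 5 mod 7 is 3 (since 5·3 = 15 = 2·7 + 1), so t ≡ 3·6 = 18 ≡ 4 (mod 7).
    Then x = 18 + 19·4 = 94, valid modulo lcm(19, 7) = 133: x ≡ 94 (mod 133).
  Combine with x ≡ 2 (mod 5); new modulus lcm = 665.
    Write x = 94 + 133·t and substitute into x ≡ 2 (mod 5): 133·t ≡ 2 − 94 = -92 (mod 5).
    Reduce coefficients mod 5: 3·t ≡ 3 (mod 5).
    The inverse of 3 mod 5 is 2 (since 3·2 = 6 = 1·5 + 1), so t ≡ 2·3 = 6 ≡ 1 (mod 5).
    Then x = 94 + 133·1 = 227, valid modulo lcm(133, 5) = 665: x ≡ 227 (mod 665).
  Combine with x ≡ 2 (mod 4); new modulus lcm = 2660.
    Write x = 227 + 665·t and substitute into x ≡ 2 (mod 4): 665·t ≡ 2 − 227 = -225 (mod 4).
    Reduce coefficients mod 4: 1·t ≡ 3 (mod 4).
    So t ≡ 3 (mod 4).
    Then x = 227 + 665·3 = 2222, valid modulo lcm(665, 4) = 2660: x ≡ 2222 (mod 2660).
Verify against each original: 2222 mod 19 = 18, 2222 mod 7 = 3, 2222 mod 5 = 2, 2222 mod 4 = 2.

x ≡ 2222 (mod 2660).


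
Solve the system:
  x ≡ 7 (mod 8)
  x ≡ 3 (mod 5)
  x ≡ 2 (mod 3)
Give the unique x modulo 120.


Moduli 8, 5, 3 are pairwise coprime; by CRT there is a unique solution modulo M = 8 · 5 · 3 = 120.
Solve pairwise, accumulating the modulus:
  Start with x ≡ 7 (mod 8).
  Combine with x ≡ 3 (mod 5): since gcd(8, 5) = 1, we get a unique residue mod 40.
    Write x = 7 + 8·t and substitute into x ≡ 3 (mod 5): 8·t ≡ 3 − 7 = -4 (mod 5).
    Reduce coefficients mod 5: 3·t ≡ 1 (mod 5).
    The inverse of 3 mod 5 is 2 (since 3·2 = 6 = 1·5 + 1), so t ≡ 2·1 = 2 ≡ 2 (mod 5).
    Then x = 7 + 8·2 = 23, valid modulo lcm(8, 5) = 40: x ≡ 23 (mod 40).
  Combine with x ≡ 2 (mod 3): since gcd(40, 3) = 1, we get a unique residue mod 120.
    Write x = 23 + 40·t and substitute into x ≡ 2 (mod 3): 40·t ≡ 2 − 23 = -21 (mod 3).
    Reduce coefficients mod 3: 1·t ≡ 0 (mod 3).
    So t ≡ 0 (mod 3).
    Then x = 23 + 40·0 = 23, valid modulo lcm(40, 3) = 120: x ≡ 23 (mod 120).
Verify: 23 mod 8 = 7 ✓, 23 mod 5 = 3 ✓, 23 mod 3 = 2 ✓.

x ≡ 23 (mod 120).


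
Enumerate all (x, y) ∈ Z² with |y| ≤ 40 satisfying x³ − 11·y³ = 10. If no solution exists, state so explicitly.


The equation is x³ - 11y³ = 10. For fixed y, x³ = 11·y³ + 10, so a solution requires the RHS to be a perfect cube.
Strategy: iterate y from -40 to 40, compute RHS = 11·y³ + 10, and check whether it is a (positive or negative) perfect cube.
Check small values of y:
  y = 0: RHS = 10 is not a perfect cube.
  y = 1: RHS = 21 is not a perfect cube.
  y = -1: RHS = -1 = (-1)³ ⇒ x = -1 works.
  y = 2: RHS = 98 is not a perfect cube.
  y = -2: RHS = -78 is not a perfect cube.
  y = 3: RHS = 307 is not a perfect cube.
  y = -3: RHS = -287 is not a perfect cube.
Continuing the search up to |y| = 40 finds no further solutions beyond those listed.
Collected solutions: (-1, -1).

Solutions (with |y| ≤ 40): (-1, -1).


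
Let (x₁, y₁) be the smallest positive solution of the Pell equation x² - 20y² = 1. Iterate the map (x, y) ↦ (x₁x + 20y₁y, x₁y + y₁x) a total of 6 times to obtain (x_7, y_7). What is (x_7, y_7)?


Step 1: Find the fundamental solution (x₁, y₁) of x² - 20y² = 1.
  Expand √20 as a continued fraction. a₀ = ⌊√20⌋ = 4; iterate m_{k+1} = d_k·a_k − m_k, d_{k+1} = (20 − m_{k+1}²)/d_k, a_{k+1} = ⌊(a₀ + m_{k+1})/d_{k+1}⌋ (starting m₀ = 0, d₀ = 1), with convergents p_k = a_k·p_{k-1} + p_{k-2}, q_k = a_k·q_{k-1} + q_{k-2} (p₋₁ = 1, q₋₁ = 0):
  k = 0: a₀ = 4; p₀/q₀ = 4/1; p₀² − 20·q₀² = 16 − 20 = -4.
  k = 1: m = 4, d = 4, a = ⌊(4 + 4)/4⌋ = 2; p/q = (2·4 + 1)/(2·1 + 0) = 9/2; p² − 20·q² = 81 − 80 = 1.
  The first convergent with p² − 20·q² = 1 gives the fundamental solution (x₁, y₁) = (9, 2).
Step 2: Apply the recurrence (x_{n+1}, y_{n+1}) = (x₁x_n + 20y₁y_n, x₁y_n + y₁x_n) repeatedly.
  From (x_1, y_1) = (9, 2): x_2 = 9·9 + 20·2·2 = 161; y_2 = 9·2 + 2·9 = 36.
  From (x_2, y_2) = (161, 36): x_3 = 9·161 + 20·2·36 = 2889; y_3 = 9·36 + 2·161 = 646.
  From (x_3, y_3) = (2889, 646): x_4 = 9·2889 + 20·2·646 = 51841; y_4 = 9·646 + 2·2889 = 11592.
  From (x_4, y_4) = (51841, 11592): x_5 = 9·51841 + 20·2·11592 = 930249; y_5 = 9·11592 + 2·51841 = 208010.
  From (x_5, y_5) = (930249, 208010): x_6 = 9·930249 + 20·2·208010 = 16692641; y_6 = 9·208010 + 2·930249 = 3732588.
  From (x_6, y_6) = (16692641, 3732588): x_7 = 9·16692641 + 20·2·3732588 = 299537289; y_7 = 9·3732588 + 2·16692641 = 66978574.
Step 3: Verify x_7² - 20·y_7² = 89722587501469521 - 89722587501469520 = 1 (should be 1). ✓

(x_1, y_1) = (9, 2); (x_7, y_7) = (299537289, 66978574).


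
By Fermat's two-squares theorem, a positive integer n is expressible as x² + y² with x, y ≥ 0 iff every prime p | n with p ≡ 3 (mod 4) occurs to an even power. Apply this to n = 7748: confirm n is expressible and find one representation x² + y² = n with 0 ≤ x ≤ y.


Step 1: Factor n = 7748 = 2^2 · 13 · 149.
Step 2: Check the mod-4 condition on each prime factor: 2 = 2 (special); 13 ≡ 1 (mod 4), exponent 1; 149 ≡ 1 (mod 4), exponent 1.
All primes ≡ 3 (mod 4) appear to even exponent (or don't appear), so by the two-squares theorem n IS expressible as a sum of two squares.
Step 3: Build a representation. Group n = k² · m with k = 2 and m = 13 · 149 = 1937 (a product of primes ≡ 1 (mod 4)); a representation of m scales to one of n via (k·x)² + (k·y)² = k²(x² + y²). Each prime p ≡ 1 (mod 4) is itself a sum of two squares; find a² by testing p − a² for a perfect square:
  13: 13 − 1² = 12, 13 − 2² = 9 = 3² ⇒ 13 = 2² + 3².
  149: 149 − 1² = 148, 149 − 2² = 145, 149 − 3² = 140, 149 − 4² = 133, 149 − 5² = 124, 149 − 6² = 113, 149 − 7² = 100 = 10² ⇒ 149 = 7² + 10².
  Combine using the Brahmagupta–Fibonacci identity (a² + b²)(c² + d²) = (ac − bd)² + (ad + bc)² = (ac + bd)² + (ad − bc)²:
  13 · 149 = 1937: from (2² + 3²)(7² + 10²), take (2·7 − 3·10, 2·10 + 3·7) = (14 − 30, 20 + 21) = (-16, 41); dropping signs (only squares matter) gives (16, 41); check 16² + 41² = 256 + 1681 = 1937 ✓.
  Scale by k = 2: (2·16, 2·41) = (32, 82).
Step 4: Order so x ≤ y and verify: 32² + 82² = 1024 + 6724 = 7748 = n. ✓

n = 7748 = 32² + 82² (one valid representation with x ≤ y).


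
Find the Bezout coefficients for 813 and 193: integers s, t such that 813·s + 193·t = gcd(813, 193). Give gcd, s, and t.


Euclidean algorithm on (813, 193) — divide until remainder is 0:
  813 = 4 · 193 + 41
  193 = 4 · 41 + 29
  41 = 1 · 29 + 12
  29 = 2 · 12 + 5
  12 = 2 · 5 + 2
  5 = 2 · 2 + 1
  2 = 2 · 1 + 0
gcd(813, 193) = 1.
Track Bezout coefficients alongside the remainders: start with r₀ = 813 = a·1 + b·0 (s = 1, t = 0) and r₁ = 193 = a·0 + b·1 (s = 0, t = 1); each new remainder r_{k+1} = r_{k-1} − q_k·r_k inherits s_{k+1} = s_{k-1} − q_k·s_k, t_{k+1} = t_{k-1} − q_k·t_k, so r_k = a·s_k + b·t_k at every step:
  q = 4: r = 41, s = 1 − 4·0 = 1, t = 0 − 4·1 = -4  (check: 813·1 + 193·(-4) = 41)
  q = 4: r = 29, s = 0 − 4·1 = -4, t = 1 − 4·(-4) = 17  (check: 813·(-4) + 193·17 = 29)
  q = 1: r = 12, s = 1 − 1·(-4) = 5, t = -4 − 1·17 = -21  (check: 813·5 + 193·(-21) = 12)
  q = 2: r = 5, s = -4 − 2·5 = -14, t = 17 − 2·(-21) = 59  (check: 813·(-14) + 193·59 = 5)
  q = 2: r = 2, s = 5 − 2·(-14) = 33, t = -21 − 2·59 = -139  (check: 813·33 + 193·(-139) = 2)
  q = 2: r = 1, s = -14 − 2·33 = -80, t = 59 − 2·(-139) = 337  (check: 813·(-80) + 193·337 = 1)
The row with r = 1 (the gcd) gives the Bezout coefficients s = -80, t = 337.
Result: 813 · (-80) + 193 · (337) = 1.

gcd(813, 193) = 1; s = -80, t = 337 (check: 813·(-80) + 193·337 = 1).


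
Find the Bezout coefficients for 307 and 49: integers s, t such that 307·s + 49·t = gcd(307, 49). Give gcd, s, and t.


Euclidean algorithm on (307, 49) — divide until remainder is 0:
  307 = 6 · 49 + 13
  49 = 3 · 13 + 10
  13 = 1 · 10 + 3
  10 = 3 · 3 + 1
  3 = 3 · 1 + 0
gcd(307, 49) = 1.
Track Bezout coefficients alongside the remainders: start with r₀ = 307 = a·1 + b·0 (s = 1, t = 0) and r₁ = 49 = a·0 + b·1 (s = 0, t = 1); each new remainder r_{k+1} = r_{k-1} − q_k·r_k inherits s_{k+1} = s_{k-1} − q_k·s_k, t_{k+1} = t_{k-1} − q_k·t_k, so r_k = a·s_k + b·t_k at every step:
  q = 6: r = 13, s = 1 − 6·0 = 1, t = 0 − 6·1 = -6  (check: 307·1 + 49·(-6) = 13)
  q = 3: r = 10, s = 0 − 3·1 = -3, t = 1 − 3·(-6) = 19  (check: 307·(-3) + 49·19 = 10)
  q = 1: r = 3, s = 1 − 1·(-3) = 4, t = -6 − 1·19 = -25  (check: 307·4 + 49·(-25) = 3)
  q = 3: r = 1, s = -3 − 3·4 = -15, t = 19 − 3·(-25) = 94  (check: 307·(-15) + 49·94 = 1)
The row with r = 1 (the gcd) gives the Bezout coefficients s = -15, t = 94.
Result: 307 · (-15) + 49 · (94) = 1.

gcd(307, 49) = 1; s = -15, t = 94 (check: 307·(-15) + 49·94 = 1).


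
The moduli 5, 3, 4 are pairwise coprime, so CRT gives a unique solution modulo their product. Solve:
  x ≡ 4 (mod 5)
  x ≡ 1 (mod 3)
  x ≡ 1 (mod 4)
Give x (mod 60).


Moduli 5, 3, 4 are pairwise coprime; by CRT there is a unique solution modulo M = 5 · 3 · 4 = 60.
Solve pairwise, accumulating the modulus:
  Start with x ≡ 4 (mod 5).
  Combine with x ≡ 1 (mod 3): since gcd(5, 3) = 1, we get a unique residue mod 15.
    Write x = 4 + 5·t and substitute into x ≡ 1 (mod 3): 5·t ≡ 1 − 4 = -3 (mod 3).
    Reduce coefficients mod 3: 2·t ≡ 0 (mod 3).
    The inverse of 2 mod 3 is 2 (since 2·2 = 4 = 1·3 + 1), so t ≡ 2·0 = 0 ≡ 0 (mod 3).
    Then x = 4 + 5·0 = 4, valid modulo lcm(5, 3) = 15: x ≡ 4 (mod 15).
  Combine with x ≡ 1 (mod 4): since gcd(15, 4) = 1, we get a unique residue mod 60.
    Write x = 4 + 15·t and substitute into x ≡ 1 (mod 4): 15·t ≡ 1 − 4 = -3 (mod 4).
    Reduce coefficients mod 4: 3·t ≡ 1 (mod 4).
    The inverse of 3 mod 4 is 3 (since 3·3 = 9 = 2·4 + 1), so t ≡ 3·1 = 3 ≡ 3 (mod 4).
    Then x = 4 + 15·3 = 49, valid modulo lcm(15, 4) = 60: x ≡ 49 (mod 60).
Verify: 49 mod 5 = 4 ✓, 49 mod 3 = 1 ✓, 49 mod 4 = 1 ✓.

x ≡ 49 (mod 60).


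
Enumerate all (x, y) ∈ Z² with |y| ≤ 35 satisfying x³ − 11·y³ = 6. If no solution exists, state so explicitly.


The equation is x³ - 11y³ = 6. For fixed y, x³ = 11·y³ + 6, so a solution requires the RHS to be a perfect cube.
Strategy: iterate y from -35 to 35, compute RHS = 11·y³ + 6, and check whether it is a (positive or negative) perfect cube.
Check small values of y:
  y = 0: RHS = 6 is not a perfect cube.
  y = 1: RHS = 17 is not a perfect cube.
  y = -1: RHS = -5 is not a perfect cube.
  y = 2: RHS = 94 is not a perfect cube.
  y = -2: RHS = -82 is not a perfect cube.
  y = 3: RHS = 303 is not a perfect cube.
  y = -3: RHS = -291 is not a perfect cube.
Continuing the search up to |y| = 35 finds no solutions either.
No (x, y) in the scanned range satisfies the equation.

No integer solutions with |y| ≤ 35.


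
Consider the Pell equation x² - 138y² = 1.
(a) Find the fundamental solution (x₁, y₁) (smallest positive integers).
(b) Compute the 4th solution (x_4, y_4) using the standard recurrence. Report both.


Step 1: Find the fundamental solution (x₁, y₁) of x² - 138y² = 1.
  Expand √138 as a continued fraction. a₀ = ⌊√138⌋ = 11; iterate m_{k+1} = d_k·a_k − m_k, d_{k+1} = (138 − m_{k+1}²)/d_k, a_{k+1} = ⌊(a₀ + m_{k+1})/d_{k+1}⌋ (starting m₀ = 0, d₀ = 1), with convergents p_k = a_k·p_{k-1} + p_{k-2}, q_k = a_k·q_{k-1} + q_{k-2} (p₋₁ = 1, q₋₁ = 0):
  k = 0: a₀ = 11; p₀/q₀ = 11/1; p₀² − 138·q₀² = 121 − 138 = -17.
  k = 1: m = 11, d = 17, a = ⌊(11 + 11)/17⌋ = 1; p/q = (1·11 + 1)/(1·1 + 0) = 12/1; p² − 138·q² = 144 − 138 = 6.
  k = 2: m = 6, d = 6, a = ⌊(11 + 6)/6⌋ = 2; p/q = (2·12 + 11)/(2·1 + 1) = 35/3; p² − 138·q² = 1225 − 1242 = -17.
  k = 3: m = 6, d = 17, a = ⌊(11 + 6)/17⌋ = 1; p/q = (1·35 + 12)/(1·3 + 1) = 47/4; p² − 138·q² = 2209 − 2208 = 1.
  The first convergent with p² − 138·q² = 1 gives the fundamental solution (x₁, y₁) = (47, 4).
Step 2: Apply the recurrence (x_{n+1}, y_{n+1}) = (x₁x_n + 138y₁y_n, x₁y_n + y₁x_n) repeatedly.
  From (x_1, y_1) = (47, 4): x_2 = 47·47 + 138·4·4 = 4417; y_2 = 47·4 + 4·47 = 376.
  From (x_2, y_2) = (4417, 376): x_3 = 47·4417 + 138·4·376 = 415151; y_3 = 47·376 + 4·4417 = 35340.
  From (x_3, y_3) = (415151, 35340): x_4 = 47·415151 + 138·4·35340 = 39019777; y_4 = 47·35340 + 4·415151 = 3321584.
Step 3: Verify x_4² - 138·y_4² = 1522542997129729 - 1522542997129728 = 1 (should be 1). ✓

(x_1, y_1) = (47, 4); (x_4, y_4) = (39019777, 3321584).


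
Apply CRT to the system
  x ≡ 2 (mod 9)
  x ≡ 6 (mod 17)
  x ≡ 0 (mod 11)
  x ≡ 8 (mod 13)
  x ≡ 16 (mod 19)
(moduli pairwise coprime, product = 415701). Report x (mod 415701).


Product of moduli M = 9 · 17 · 11 · 13 · 19 = 415701.
Merge one congruence at a time:
  Start: x ≡ 2 (mod 9).
  Combine with x ≡ 6 (mod 17); new modulus lcm = 153.
    Write x = 2 + 9·t and substitute into x ≡ 6 (mod 17): 9·t ≡ 6 − 2 = 4 (mod 17).
    The inverse of 9 mod 17 is 2 (since 9·2 = 18 = 1·17 + 1), so t ≡ 2·4 = 8 ≡ 8 (mod 17).
    Then x = 2 + 9·8 = 74, valid modulo lcm(9, 17) = 153: x ≡ 74 (mod 153).
  Combine with x ≡ 0 (mod 11); new modulus lcm = 1683.
    Write x = 74 + 153·t and substitute into x ≡ 0 (mod 11): 153·t ≡ 0 − 74 = -74 (mod 11).
    Reduce coefficients mod 11: 10·t ≡ 3 (mod 11).
    The inverse of 10 mod 11 is 10 (since 10·10 = 100 = 9·11 + 1), so t ≡ 10·3 = 30 ≡ 8 (mod 11).
    Then x = 74 + 153·8 = 1298, valid modulo lcm(153, 11) = 1683: x ≡ 1298 (mod 1683).
  Combine with x ≡ 8 (mod 13); new modulus lcm = 21879.
    Write x = 1298 + 1683·t and substitute into x ≡ 8 (mod 13): 1683·t ≡ 8 − 1298 = -1290 (mod 13).
    Reduce coefficients mod 13: 6·t ≡ 10 (mod 13).
    The inverse of 6 mod 13 is 11 (since 6·11 = 66 = 5·13 + 1), so t ≡ 11·10 = 110 ≡ 6 (mod 13).
    Then x = 1298 + 1683·6 = 11396, valid modulo lcm(1683, 13) = 21879: x ≡ 11396 (mod 21879).
  Combine with x ≡ 16 (mod 19); new modulus lcm = 415701.
    Write x = 11396 + 21879·t and substitute into x ≡ 16 (mod 19): 21879·t ≡ 16 − 11396 = -11380 (mod 19).
    Reduce coefficients mod 19: 10·t ≡ 1 (mod 19).
    The inverse of 10 mod 19 is 2 (since 10·2 = 20 = 1·19 + 1), so t ≡ 2·1 = 2 ≡ 2 (mod 19).
    Then x = 11396 + 21879·2 = 55154, valid modulo lcm(21879, 19) = 415701: x ≡ 55154 (mod 415701).
Verify against each original: 55154 mod 9 = 2, 55154 mod 17 = 6, 55154 mod 11 = 0, 55154 mod 13 = 8, 55154 mod 19 = 16.

x ≡ 55154 (mod 415701).


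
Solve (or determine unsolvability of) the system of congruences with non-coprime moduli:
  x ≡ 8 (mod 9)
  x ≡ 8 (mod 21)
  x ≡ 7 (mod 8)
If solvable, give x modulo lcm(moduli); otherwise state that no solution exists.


Moduli 9, 21, 8 are not pairwise coprime, so CRT works modulo lcm(m_i) when all pairwise compatibility conditions hold.
Pairwise compatibility: gcd(m_i, m_j) must divide a_i - a_j for every pair.
Merge one congruence at a time:
  Start: x ≡ 8 (mod 9).
  Combine with x ≡ 8 (mod 21): gcd(9, 21) = 3; 8 - 8 = 0, which IS divisible by 3, so compatible.
    Write x = 8 + 9·t and substitute into x ≡ 8 (mod 21): 9·t ≡ 8 − 8 = 0 (mod 21).
    Divide the congruence (and modulus) by g = 3: 3·t ≡ 0 (mod 7).
    The inverse of 3 mod 7 is 5 (since 3·5 = 15 = 2·7 + 1), so t ≡ 5·0 = 0 ≡ 0 (mod 7).
    Then x = 8 + 9·0 = 8, valid modulo lcm(9, 21) = 63: x ≡ 8 (mod 63).
  Combine with x ≡ 7 (mod 8): gcd(63, 8) = 1; 7 - 8 = -1, which IS divisible by 1, so compatible.
    Write x = 8 + 63·t and substitute into x ≡ 7 (mod 8): 63·t ≡ 7 − 8 = -1 (mod 8).
    Reduce coefficients mod 8: 7·t ≡ 7 (mod 8).
    The inverse of 7 mod 8 is 7 (since 7·7 = 49 = 6·8 + 1), so t ≡ 7·7 = 49 ≡ 1 (mod 8).
    Then x = 8 + 63·1 = 71, valid modulo lcm(63, 8) = 504: x ≡ 71 (mod 504).
Verify: 71 mod 9 = 8, 71 mod 21 = 8, 71 mod 8 = 7.

x ≡ 71 (mod 504).


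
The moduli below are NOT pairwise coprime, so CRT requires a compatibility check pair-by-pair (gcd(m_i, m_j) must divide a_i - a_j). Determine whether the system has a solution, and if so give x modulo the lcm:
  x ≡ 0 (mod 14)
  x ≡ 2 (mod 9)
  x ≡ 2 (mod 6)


Moduli 14, 9, 6 are not pairwise coprime, so CRT works modulo lcm(m_i) when all pairwise compatibility conditions hold.
Pairwise compatibility: gcd(m_i, m_j) must divide a_i - a_j for every pair.
Merge one congruence at a time:
  Start: x ≡ 0 (mod 14).
  Combine with x ≡ 2 (mod 9): gcd(14, 9) = 1; 2 - 0 = 2, which IS divisible by 1, so compatible.
    Write x = 0 + 14·t and substitute into x ≡ 2 (mod 9): 14·t ≡ 2 − 0 = 2 (mod 9).
    Reduce coefficients mod 9: 5·t ≡ 2 (mod 9).
    The inverse of 5 mod 9 is 2 (since 5·2 = 10 = 1·9 + 1), so t ≡ 2·2 = 4 ≡ 4 (mod 9).
    Then x = 0 + 14·4 = 56, valid modulo lcm(14, 9) = 126: x ≡ 56 (mod 126).
  Combine with x ≡ 2 (mod 6): gcd(126, 6) = 6; 2 - 56 = -54, which IS divisible by 6, so compatible.
    Write x = 56 + 126·t and substitute into x ≡ 2 (mod 6): 126·t ≡ 2 − 56 = -54 (mod 6).
    Divide the congruence (and modulus) by g = 6: 21·t ≡ -9 (mod 1).
    Modulo 1 every t works; take t = 0.
    Then x = 56 + 126·0 = 56, valid modulo lcm(126, 6) = 126: x ≡ 56 (mod 126).
Verify: 56 mod 14 = 0, 56 mod 9 = 2, 56 mod 6 = 2.

x ≡ 56 (mod 126).


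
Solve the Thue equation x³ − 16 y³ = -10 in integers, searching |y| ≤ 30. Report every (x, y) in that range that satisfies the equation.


The equation is x³ - 16y³ = -10. For fixed y, x³ = 16·y³ − 10, so a solution requires the RHS to be a perfect cube.
Strategy: iterate y from -30 to 30, compute RHS = 16·y³ − 10, and check whether it is a (positive or negative) perfect cube.
Check small values of y:
  y = 0: RHS = -10 is not a perfect cube.
  y = 1: RHS = 6 is not a perfect cube.
  y = -1: RHS = -26 is not a perfect cube.
  y = 2: RHS = 118 is not a perfect cube.
  y = -2: RHS = -138 is not a perfect cube.
  y = 3: RHS = 422 is not a perfect cube.
  y = -3: RHS = -442 is not a perfect cube.
Continuing the search up to |y| = 30 finds no solutions either.
No (x, y) in the scanned range satisfies the equation.

No integer solutions with |y| ≤ 30.


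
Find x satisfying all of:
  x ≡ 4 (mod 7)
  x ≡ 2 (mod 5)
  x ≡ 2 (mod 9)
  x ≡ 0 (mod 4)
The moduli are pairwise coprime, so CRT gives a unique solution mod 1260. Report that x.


Product of moduli M = 7 · 5 · 9 · 4 = 1260.
Merge one congruence at a time:
  Start: x ≡ 4 (mod 7).
  Combine with x ≡ 2 (mod 5); new modulus lcm = 35.
    Write x = 4 + 7·t and substitute into x ≡ 2 (mod 5): 7·t ≡ 2 − 4 = -2 (mod 5).
    Reduce coefficients mod 5: 2·t ≡ 3 (mod 5).
    The inverse of 2 mod 5 is 3 (since 2·3 = 6 = 1·5 + 1), so t ≡ 3·3 = 9 ≡ 4 (mod 5).
    Then x = 4 + 7·4 = 32, valid modulo lcm(7, 5) = 35: x ≡ 32 (mod 35).
  Combine with x ≡ 2 (mod 9); new modulus lcm = 315.
    Write x = 32 + 35·t and substitute into x ≡ 2 (mod 9): 35·t ≡ 2 − 32 = -30 (mod 9).
    Reduce coefficients mod 9: 8·t ≡ 6 (mod 9).
    The inverse of 8 mod 9 is 8 (since 8·8 = 64 = 7·9 + 1), so t ≡ 8·6 = 48 ≡ 3 (mod 9).
    Then x = 32 + 35·3 = 137, valid modulo lcm(35, 9) = 315: x ≡ 137 (mod 315).
  Combine with x ≡ 0 (mod 4); new modulus lcm = 1260.
    Write x = 137 + 315·t and substitute into x ≡ 0 (mod 4): 315·t ≡ 0 − 137 = -137 (mod 4).
    Reduce coefficients mod 4: 3·t ≡ 3 (mod 4).
    The inverse of 3 mod 4 is 3 (since 3·3 = 9 = 2·4 + 1), so t ≡ 3·3 = 9 ≡ 1 (mod 4).
    Then x = 137 + 315·1 = 452, valid modulo lcm(315, 4) = 1260: x ≡ 452 (mod 1260).
Verify against each original: 452 mod 7 = 4, 452 mod 5 = 2, 452 mod 9 = 2, 452 mod 4 = 0.

x ≡ 452 (mod 1260).


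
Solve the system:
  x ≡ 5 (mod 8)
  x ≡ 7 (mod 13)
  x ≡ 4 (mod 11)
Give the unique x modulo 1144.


Moduli 8, 13, 11 are pairwise coprime; by CRT there is a unique solution modulo M = 8 · 13 · 11 = 1144.
Solve pairwise, accumulating the modulus:
  Start with x ≡ 5 (mod 8).
  Combine with x ≡ 7 (mod 13): since gcd(8, 13) = 1, we get a unique residue mod 104.
    Write x = 5 + 8·t and substitute into x ≡ 7 (mod 13): 8·t ≡ 7 − 5 = 2 (mod 13).
    The inverse of 8 mod 13 is 5 (since 8·5 = 40 = 3·13 + 1), so t ≡ 5·2 = 10 ≡ 10 (mod 13).
    Then x = 5 + 8·10 = 85, valid modulo lcm(8, 13) = 104: x ≡ 85 (mod 104).
  Combine with x ≡ 4 (mod 11): since gcd(104, 11) = 1, we get a unique residue mod 1144.
    Write x = 85 + 104·t and substitute into x ≡ 4 (mod 11): 104·t ≡ 4 − 85 = -81 (mod 11).
    Reduce coefficients mod 11: 5·t ≡ 7 (mod 11).
    The inverse of 5 mod 11 is 9 (since 5·9 = 45 = 4·11 + 1), so t ≡ 9·7 = 63 ≡ 8 (mod 11).
    Then x = 85 + 104·8 = 917, valid modulo lcm(104, 11) = 1144: x ≡ 917 (mod 1144).
Verify: 917 mod 8 = 5 ✓, 917 mod 13 = 7 ✓, 917 mod 11 = 4 ✓.

x ≡ 917 (mod 1144).


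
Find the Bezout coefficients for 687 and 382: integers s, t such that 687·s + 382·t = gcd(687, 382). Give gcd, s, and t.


Euclidean algorithm on (687, 382) — divide until remainder is 0:
  687 = 1 · 382 + 305
  382 = 1 · 305 + 77
  305 = 3 · 77 + 74
  77 = 1 · 74 + 3
  74 = 24 · 3 + 2
  3 = 1 · 2 + 1
  2 = 2 · 1 + 0
gcd(687, 382) = 1.
Track Bezout coefficients alongside the remainders: start with r₀ = 687 = a·1 + b·0 (s = 1, t = 0) and r₁ = 382 = a·0 + b·1 (s = 0, t = 1); each new remainder r_{k+1} = r_{k-1} − q_k·r_k inherits s_{k+1} = s_{k-1} − q_k·s_k, t_{k+1} = t_{k-1} − q_k·t_k, so r_k = a·s_k + b·t_k at every step:
  q = 1: r = 305, s = 1 − 1·0 = 1, t = 0 − 1·1 = -1  (check: 687·1 + 382·(-1) = 305)
  q = 1: r = 77, s = 0 − 1·1 = -1, t = 1 − 1·(-1) = 2  (check: 687·(-1) + 382·2 = 77)
  q = 3: r = 74, s = 1 − 3·(-1) = 4, t = -1 − 3·2 = -7  (check: 687·4 + 382·(-7) = 74)
  q = 1: r = 3, s = -1 − 1·4 = -5, t = 2 − 1·(-7) = 9  (check: 687·(-5) + 382·9 = 3)
  q = 24: r = 2, s = 4 − 24·(-5) = 124, t = -7 − 24·9 = -223  (check: 687·124 + 382·(-223) = 2)
  q = 1: r = 1, s = -5 − 1·124 = -129, t = 9 − 1·(-223) = 232  (check: 687·(-129) + 382·232 = 1)
The row with r = 1 (the gcd) gives the Bezout coefficients s = -129, t = 232.
Result: 687 · (-129) + 382 · (232) = 1.

gcd(687, 382) = 1; s = -129, t = 232 (check: 687·(-129) + 382·232 = 1).


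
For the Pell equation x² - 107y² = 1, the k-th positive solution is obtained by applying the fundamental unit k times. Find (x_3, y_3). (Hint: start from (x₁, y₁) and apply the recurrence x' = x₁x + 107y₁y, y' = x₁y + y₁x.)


Step 1: Find the fundamental solution (x₁, y₁) of x² - 107y² = 1.
  Expand √107 as a continued fraction. a₀ = ⌊√107⌋ = 10; iterate m_{k+1} = d_k·a_k − m_k, d_{k+1} = (107 − m_{k+1}²)/d_k, a_{k+1} = ⌊(a₀ + m_{k+1})/d_{k+1}⌋ (starting m₀ = 0, d₀ = 1), with convergents p_k = a_k·p_{k-1} + p_{k-2}, q_k = a_k·q_{k-1} + q_{k-2} (p₋₁ = 1, q₋₁ = 0):
  k = 0: a₀ = 10; p₀/q₀ = 10/1; p₀² − 107·q₀² = 100 − 107 = -7.
  k = 1: m = 10, d = 7, a = ⌊(10 + 10)/7⌋ = 2; p/q = (2·10 + 1)/(2·1 + 0) = 21/2; p² − 107·q² = 441 − 428 = 13.
  k = 2: m = 4, d = 13, a = ⌊(10 + 4)/13⌋ = 1; p/q = (1·21 + 10)/(1·2 + 1) = 31/3; p² − 107·q² = 961 − 963 = -2.
  k = 3: m = 9, d = 2, a = ⌊(10 + 9)/2⌋ = 9; p/q = (9·31 + 21)/(9·3 + 2) = 300/29; p² − 107·q² = 90000 − 89987 = 13.
  k = 4: m = 9, d = 13, a = ⌊(10 + 9)/13⌋ = 1; p/q = (1·300 + 31)/(1·29 + 3) = 331/32; p² − 107·q² = 109561 − 109568 = -7.
  k = 5: m = 4, d = 7, a = ⌊(10 + 4)/7⌋ = 2; p/q = (2·331 + 300)/(2·32 + 29) = 962/93; p² − 107·q² = 925444 − 925443 = 1.
  The first convergent with p² − 107·q² = 1 gives the fundamental solution (x₁, y₁) = (962, 93).
Step 2: Apply the recurrence (x_{n+1}, y_{n+1}) = (x₁x_n + 107y₁y_n, x₁y_n + y₁x_n) repeatedly.
  From (x_1, y_1) = (962, 93): x_2 = 962·962 + 107·93·93 = 1850887; y_2 = 962·93 + 93·962 = 178932.
  From (x_2, y_2) = (1850887, 178932): x_3 = 962·1850887 + 107·93·178932 = 3561105626; y_3 = 962·178932 + 93·1850887 = 344265075.
Step 3: Verify x_3² - 107·y_3² = 12681473279528851876 - 12681473279528851875 = 1 (should be 1). ✓

(x_1, y_1) = (962, 93); (x_3, y_3) = (3561105626, 344265075).


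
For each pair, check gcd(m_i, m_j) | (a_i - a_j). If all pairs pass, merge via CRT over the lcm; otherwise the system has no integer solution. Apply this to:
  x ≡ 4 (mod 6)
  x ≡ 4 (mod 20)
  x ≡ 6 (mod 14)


Moduli 6, 20, 14 are not pairwise coprime, so CRT works modulo lcm(m_i) when all pairwise compatibility conditions hold.
Pairwise compatibility: gcd(m_i, m_j) must divide a_i - a_j for every pair.
Merge one congruence at a time:
  Start: x ≡ 4 (mod 6).
  Combine with x ≡ 4 (mod 20): gcd(6, 20) = 2; 4 - 4 = 0, which IS divisible by 2, so compatible.
    Write x = 4 + 6·t and substitute into x ≡ 4 (mod 20): 6·t ≡ 4 − 4 = 0 (mod 20).
    Divide the congruence (and modulus) by g = 2: 3·t ≡ 0 (mod 10).
    The inverse of 3 mod 10 is 7 (since 3·7 = 21 = 2·10 + 1), so t ≡ 7·0 = 0 ≡ 0 (mod 10).
    Then x = 4 + 6·0 = 4, valid modulo lcm(6, 20) = 60: x ≡ 4 (mod 60).
  Combine with x ≡ 6 (mod 14): gcd(60, 14) = 2; 6 - 4 = 2, which IS divisible by 2, so compatible.
    Write x = 4 + 60·t and substitute into x ≡ 6 (mod 14): 60·t ≡ 6 − 4 = 2 (mod 14).
    Divide the congruence (and modulus) by g = 2: 30·t ≡ 1 (mod 7).
    Reduce coefficients mod 7: 2·t ≡ 1 (mod 7).
    The inverse of 2 mod 7 is 4 (since 2·4 = 8 = 1·7 + 1), so t ≡ 4·1 = 4 ≡ 4 (mod 7).
    Then x = 4 + 60·4 = 244, valid modulo lcm(60, 14) = 420: x ≡ 244 (mod 420).
Verify: 244 mod 6 = 4, 244 mod 20 = 4, 244 mod 14 = 6.

x ≡ 244 (mod 420).


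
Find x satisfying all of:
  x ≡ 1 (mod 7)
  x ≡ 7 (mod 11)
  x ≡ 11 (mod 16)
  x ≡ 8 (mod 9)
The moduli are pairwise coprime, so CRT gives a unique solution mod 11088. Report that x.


Product of moduli M = 7 · 11 · 16 · 9 = 11088.
Merge one congruence at a time:
  Start: x ≡ 1 (mod 7).
  Combine with x ≡ 7 (mod 11); new modulus lcm = 77.
    Write x = 1 + 7·t and substitute into x ≡ 7 (mod 11): 7·t ≡ 7 − 1 = 6 (mod 11).
    The inverse of 7 mod 11 is 8 (since 7·8 = 56 = 5·11 + 1), so t ≡ 8·6 = 48 ≡ 4 (mod 11).
    Then x = 1 + 7·4 = 29, valid modulo lcm(7, 11) = 77: x ≡ 29 (mod 77).
  Combine with x ≡ 11 (mod 16); new modulus lcm = 1232.
    Write x = 29 + 77·t and substitute into x ≡ 11 (mod 16): 77·t ≡ 11 − 29 = -18 (mod 16).
    Reduce coefficients mod 16: 13·t ≡ 14 (mod 16).
    The inverse of 13 mod 16 is 5 (since 13·5 = 65 = 4·16 + 1), so t ≡ 5·14 = 70 ≡ 6 (mod 16).
    Then x = 29 + 77·6 = 491, valid modulo lcm(77, 16) = 1232: x ≡ 491 (mod 1232).
  Combine with x ≡ 8 (mod 9); new modulus lcm = 11088.
    Write x = 491 + 1232·t and substitute into x ≡ 8 (mod 9): 1232·t ≡ 8 − 491 = -483 (mod 9).
    Reduce coefficients mod 9: 8·t ≡ 3 (mod 9).
    The inverse of 8 mod 9 is 8 (since 8·8 = 64 = 7·9 + 1), so t ≡ 8·3 = 24 ≡ 6 (mod 9).
    Then x = 491 + 1232·6 = 7883, valid modulo lcm(1232, 9) = 11088: x ≡ 7883 (mod 11088).
Verify against each original: 7883 mod 7 = 1, 7883 mod 11 = 7, 7883 mod 16 = 11, 7883 mod 9 = 8.

x ≡ 7883 (mod 11088).


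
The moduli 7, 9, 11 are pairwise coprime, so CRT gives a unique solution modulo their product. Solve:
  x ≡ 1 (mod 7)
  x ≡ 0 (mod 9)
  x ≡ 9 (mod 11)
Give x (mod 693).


Moduli 7, 9, 11 are pairwise coprime; by CRT there is a unique solution modulo M = 7 · 9 · 11 = 693.
Solve pairwise, accumulating the modulus:
  Start with x ≡ 1 (mod 7).
  Combine with x ≡ 0 (mod 9): since gcd(7, 9) = 1, we get a unique residue mod 63.
    Write x = 1 + 7·t and substitute into x ≡ 0 (mod 9): 7·t ≡ 0 − 1 = -1 (mod 9).
    Reduce coefficients mod 9: 7·t ≡ 8 (mod 9).
    The inverse of 7 mod 9 is 4 (since 7·4 = 28 = 3·9 + 1), so t ≡ 4·8 = 32 ≡ 5 (mod 9).
    Then x = 1 + 7·5 = 36, valid modulo lcm(7, 9) = 63: x ≡ 36 (mod 63).
  Combine with x ≡ 9 (mod 11): since gcd(63, 11) = 1, we get a unique residue mod 693.
    Write x = 36 + 63·t and substitute into x ≡ 9 (mod 11): 63·t ≡ 9 − 36 = -27 (mod 11).
    Reduce coefficients mod 11: 8·t ≡ 6 (mod 11).
    The inverse of 8 mod 11 is 7 (since 8·7 = 56 = 5·11 + 1), so t ≡ 7·6 = 42 ≡ 9 (mod 11).
    Then x = 36 + 63·9 = 603, valid modulo lcm(63, 11) = 693: x ≡ 603 (mod 693).
Verify: 603 mod 7 = 1 ✓, 603 mod 9 = 0 ✓, 603 mod 11 = 9 ✓.

x ≡ 603 (mod 693).


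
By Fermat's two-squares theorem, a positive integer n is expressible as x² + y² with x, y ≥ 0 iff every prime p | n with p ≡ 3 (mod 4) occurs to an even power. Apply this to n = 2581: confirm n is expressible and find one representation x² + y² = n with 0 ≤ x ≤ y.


Step 1: Factor n = 2581 = 29 · 89.
Step 2: Check the mod-4 condition on each prime factor: 29 ≡ 1 (mod 4), exponent 1; 89 ≡ 1 (mod 4), exponent 1.
All primes ≡ 3 (mod 4) appear to even exponent (or don't appear), so by the two-squares theorem n IS expressible as a sum of two squares.
Step 3: Build a representation. Here n = 29 · 89 is a product of primes ≡ 1 (mod 4). Each prime p ≡ 1 (mod 4) is itself a sum of two squares; find a² by testing p − a² for a perfect square:
  29: 29 − 1² = 28, 29 − 2² = 25 = 5² ⇒ 29 = 2² + 5².
  89: 89 − 1² = 88, 89 − 2² = 85, 89 − 3² = 80, 89 − 4² = 73, 89 − 5² = 64 = 8² ⇒ 89 = 5² + 8².
  Combine using the Brahmagupta–Fibonacci identity (a² + b²)(c² + d²) = (ac − bd)² + (ad + bc)² = (ac + bd)² + (ad − bc)²:
  29 · 89 = 2581: from (2² + 5²)(5² + 8²), take (2·5 − 5·8, 2·8 + 5·5) = (10 − 40, 16 + 25) = (-30, 41); dropping signs (only squares matter) gives (30, 41); check 30² + 41² = 900 + 1681 = 2581 ✓.
Step 4: Order so x ≤ y and verify: 30² + 41² = 900 + 1681 = 2581 = n. ✓

n = 2581 = 30² + 41² (one valid representation with x ≤ y).


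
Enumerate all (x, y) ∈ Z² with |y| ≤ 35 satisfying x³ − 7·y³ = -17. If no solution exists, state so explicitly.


The equation is x³ - 7y³ = -17. For fixed y, x³ = 7·y³ − 17, so a solution requires the RHS to be a perfect cube.
Strategy: iterate y from -35 to 35, compute RHS = 7·y³ − 17, and check whether it is a (positive or negative) perfect cube.
Check small values of y:
  y = 0: RHS = -17 is not a perfect cube.
  y = 1: RHS = -10 is not a perfect cube.
  y = -1: RHS = -24 is not a perfect cube.
  y = 2: RHS = 39 is not a perfect cube.
  y = -2: RHS = -73 is not a perfect cube.
  y = 3: RHS = 172 is not a perfect cube.
  y = -3: RHS = -206 is not a perfect cube.
Continuing the search up to |y| = 35 finds no solutions either.
No (x, y) in the scanned range satisfies the equation.

No integer solutions with |y| ≤ 35.


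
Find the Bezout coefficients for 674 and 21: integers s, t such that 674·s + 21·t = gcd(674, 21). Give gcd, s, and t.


Euclidean algorithm on (674, 21) — divide until remainder is 0:
  674 = 32 · 21 + 2
  21 = 10 · 2 + 1
  2 = 2 · 1 + 0
gcd(674, 21) = 1.
Track Bezout coefficients alongside the remainders: start with r₀ = 674 = a·1 + b·0 (s = 1, t = 0) and r₁ = 21 = a·0 + b·1 (s = 0, t = 1); each new remainder r_{k+1} = r_{k-1} − q_k·r_k inherits s_{k+1} = s_{k-1} − q_k·s_k, t_{k+1} = t_{k-1} − q_k·t_k, so r_k = a·s_k + b·t_k at every step:
  q = 32: r = 2, s = 1 − 32·0 = 1, t = 0 − 32·1 = -32  (check: 674·1 + 21·(-32) = 2)
  q = 10: r = 1, s = 0 − 10·1 = -10, t = 1 − 10·(-32) = 321  (check: 674·(-10) + 21·321 = 1)
The row with r = 1 (the gcd) gives the Bezout coefficients s = -10, t = 321.
Result: 674 · (-10) + 21 · (321) = 1.

gcd(674, 21) = 1; s = -10, t = 321 (check: 674·(-10) + 21·321 = 1).


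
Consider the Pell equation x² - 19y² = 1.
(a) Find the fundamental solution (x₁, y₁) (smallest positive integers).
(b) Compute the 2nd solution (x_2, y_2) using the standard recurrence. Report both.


Step 1: Find the fundamental solution (x₁, y₁) of x² - 19y² = 1.
  Expand √19 as a continued fraction. a₀ = ⌊√19⌋ = 4; iterate m_{k+1} = d_k·a_k − m_k, d_{k+1} = (19 − m_{k+1}²)/d_k, a_{k+1} = ⌊(a₀ + m_{k+1})/d_{k+1}⌋ (starting m₀ = 0, d₀ = 1), with convergents p_k = a_k·p_{k-1} + p_{k-2}, q_k = a_k·q_{k-1} + q_{k-2} (p₋₁ = 1, q₋₁ = 0):
  k = 0: a₀ = 4; p₀/q₀ = 4/1; p₀² − 19·q₀² = 16 − 19 = -3.
  k = 1: m = 4, d = 3, a = ⌊(4 + 4)/3⌋ = 2; p/q = (2·4 + 1)/(2·1 + 0) = 9/2; p² − 19·q² = 81 − 76 = 5.
  k = 2: m = 2, d = 5, a = ⌊(4 + 2)/5⌋ = 1; p/q = (1·9 + 4)/(1·2 + 1) = 13/3; p² − 19·q² = 169 − 171 = -2.
  k = 3: m = 3, d = 2, a = ⌊(4 + 3)/2⌋ = 3; p/q = (3·13 + 9)/(3·3 + 2) = 48/11; p² − 19·q² = 2304 − 2299 = 5.
  k = 4: m = 3, d = 5, a = ⌊(4 + 3)/5⌋ = 1; p/q = (1·48 + 13)/(1·11 + 3) = 61/14; p² − 19·q² = 3721 − 3724 = -3.
  k = 5: m = 2, d = 3, a = ⌊(4 + 2)/3⌋ = 2; p/q = (2·61 + 48)/(2·14 + 11) = 170/39; p² − 19·q² = 28900 − 28899 = 1.
  The first convergent with p² − 19·q² = 1 gives the fundamental solution (x₁, y₁) = (170, 39).
Step 2: Apply the recurrence (x_{n+1}, y_{n+1}) = (x₁x_n + 19y₁y_n, x₁y_n + y₁x_n) repeatedly.
  From (x_1, y_1) = (170, 39): x_2 = 170·170 + 19·39·39 = 57799; y_2 = 170·39 + 39·170 = 13260.
Step 3: Verify x_2² - 19·y_2² = 3340724401 - 3340724400 = 1 (should be 1). ✓

(x_1, y_1) = (170, 39); (x_2, y_2) = (57799, 13260).


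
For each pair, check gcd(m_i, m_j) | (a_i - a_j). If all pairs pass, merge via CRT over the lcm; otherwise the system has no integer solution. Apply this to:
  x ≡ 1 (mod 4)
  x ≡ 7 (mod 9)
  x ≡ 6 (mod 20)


Moduli 4, 9, 20 are not pairwise coprime, so CRT works modulo lcm(m_i) when all pairwise compatibility conditions hold.
Pairwise compatibility: gcd(m_i, m_j) must divide a_i - a_j for every pair.
Merge one congruence at a time:
  Start: x ≡ 1 (mod 4).
  Combine with x ≡ 7 (mod 9): gcd(4, 9) = 1; 7 - 1 = 6, which IS divisible by 1, so compatible.
    Write x = 1 + 4·t and substitute into x ≡ 7 (mod 9): 4·t ≡ 7 − 1 = 6 (mod 9).
    The inverse of 4 mod 9 is 7 (since 4·7 = 28 = 3·9 + 1), so t ≡ 7·6 = 42 ≡ 6 (mod 9).
    Then x = 1 + 4·6 = 25, valid modulo lcm(4, 9) = 36: x ≡ 25 (mod 36).
  Combine with x ≡ 6 (mod 20): gcd(36, 20) = 4, and 6 - 25 = -19 is NOT divisible by 4.
    ⇒ system is inconsistent (no integer solution).

No solution (the system is inconsistent).


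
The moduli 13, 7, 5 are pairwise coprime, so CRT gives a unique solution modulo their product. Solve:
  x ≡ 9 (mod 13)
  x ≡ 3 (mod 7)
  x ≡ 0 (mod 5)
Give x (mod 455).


Moduli 13, 7, 5 are pairwise coprime; by CRT there is a unique solution modulo M = 13 · 7 · 5 = 455.
Solve pairwise, accumulating the modulus:
  Start with x ≡ 9 (mod 13).
  Combine with x ≡ 3 (mod 7): since gcd(13, 7) = 1, we get a unique residue mod 91.
    Write x = 9 + 13·t and substitute into x ≡ 3 (mod 7): 13·t ≡ 3 − 9 = -6 (mod 7).
    Reduce coefficients mod 7: 6·t ≡ 1 (mod 7).
    The inverse of 6 mod 7 is 6 (since 6·6 = 36 = 5·7 + 1), so t ≡ 6·1 = 6 ≡ 6 (mod 7).
    Then x = 9 + 13·6 = 87, valid modulo lcm(13, 7) = 91: x ≡ 87 (mod 91).
  Combine with x ≡ 0 (mod 5): since gcd(91, 5) = 1, we get a unique residue mod 455.
    Write x = 87 + 91·t and substitute into x ≡ 0 (mod 5): 91·t ≡ 0 − 87 = -87 (mod 5).
    Reduce coefficients mod 5: 1·t ≡ 3 (mod 5).
    So t ≡ 3 (mod 5).
    Then x = 87 + 91·3 = 360, valid modulo lcm(91, 5) = 455: x ≡ 360 (mod 455).
Verify: 360 mod 13 = 9 ✓, 360 mod 7 = 3 ✓, 360 mod 5 = 0 ✓.

x ≡ 360 (mod 455).
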